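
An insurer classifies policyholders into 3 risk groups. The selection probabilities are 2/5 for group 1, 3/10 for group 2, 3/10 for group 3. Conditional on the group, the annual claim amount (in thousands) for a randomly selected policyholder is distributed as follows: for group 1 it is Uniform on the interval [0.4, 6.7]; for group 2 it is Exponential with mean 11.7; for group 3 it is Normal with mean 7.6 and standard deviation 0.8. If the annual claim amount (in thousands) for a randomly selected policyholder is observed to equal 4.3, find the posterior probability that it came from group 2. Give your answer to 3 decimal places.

0.218

Likelihoods f(4.3 | ·): 1: 0.15873; 2: 0.0591836; 3: 0.000100676.
Posterior ∝ prior × likelihood. Numerator for 2: 0.3·0.0591836 = 0.0177551.
Normalizing constant: 0.4·0.15873 + 0.3·0.0591836 + 0.3·0.000100676 = 0.0812774.
P(2 | observation) = 0.0177551 / 0.0812774 = 0.218451.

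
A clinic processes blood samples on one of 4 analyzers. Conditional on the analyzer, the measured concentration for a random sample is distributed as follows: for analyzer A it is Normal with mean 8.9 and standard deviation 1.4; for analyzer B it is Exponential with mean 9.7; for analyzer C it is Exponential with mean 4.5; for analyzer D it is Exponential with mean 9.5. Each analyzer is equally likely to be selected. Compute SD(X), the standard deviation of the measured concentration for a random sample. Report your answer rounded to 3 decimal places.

7.494

Per component, A: μ=8.9, E[X²]=81.17; B: μ=9.7, E[X²]=188.18; C: μ=4.5, E[X²]=40.5; D: μ=9.5, E[X²]=180.5.
E[X] = 0.25·8.9 + 0.25·9.7 + 0.25·4.5 + 0.25·9.5 = 8.15.
E[X²] = 0.25·81.17 + 0.25·188.18 + 0.25·40.5 + 0.25·180.5 = 122.587.
Var(X) = E[X²] − (E[X])² = 122.587 − 66.4225 = 56.165.
SD(X) = √56.165 = 7.49433.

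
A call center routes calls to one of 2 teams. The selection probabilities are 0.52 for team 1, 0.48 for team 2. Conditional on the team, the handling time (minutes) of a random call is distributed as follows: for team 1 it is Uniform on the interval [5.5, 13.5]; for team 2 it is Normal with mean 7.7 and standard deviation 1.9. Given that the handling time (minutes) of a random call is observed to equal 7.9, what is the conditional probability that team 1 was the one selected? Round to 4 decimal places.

Likelihoods f(7.9 | ·): 1: 0.125; 2: 0.20881.
Posterior ∝ prior × likelihood. Numerator for 1: 0.52·0.125 = 0.065.
Normalizing constant: 0.52·0.125 + 0.48·0.20881 = 0.165229.
P(1 | observation) = 0.065 / 0.165229 = 0.393394.

0.3934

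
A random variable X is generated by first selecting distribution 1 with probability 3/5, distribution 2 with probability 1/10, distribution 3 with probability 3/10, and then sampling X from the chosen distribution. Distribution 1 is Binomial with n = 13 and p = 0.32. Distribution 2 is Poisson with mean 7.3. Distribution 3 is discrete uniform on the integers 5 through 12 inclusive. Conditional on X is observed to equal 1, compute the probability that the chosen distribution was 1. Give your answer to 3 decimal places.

Likelihoods P(X=1 | ·): 1: 0.0406631; 2: 0.00493143; 3: 0.
Posterior ∝ prior × likelihood. Numerator for 1: 0.6·0.0406631 = 0.0243978.
Normalizing constant: 0.6·0.0406631 + 0.1·0.00493143 + 0.3·0 = 0.024891.
P(1 | observation) = 0.0243978 / 0.024891 = 0.980188.

0.980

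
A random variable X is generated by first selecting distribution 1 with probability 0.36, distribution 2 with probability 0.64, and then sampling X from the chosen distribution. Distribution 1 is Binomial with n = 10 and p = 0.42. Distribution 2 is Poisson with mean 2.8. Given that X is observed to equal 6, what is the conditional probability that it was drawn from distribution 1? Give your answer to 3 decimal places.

Likelihoods P(X=6 | ·): 1: 0.130445; 2: 0.0406997.
Posterior ∝ prior × likelihood. Numerator for 1: 0.36·0.130445 = 0.0469602.
Normalizing constant: 0.36·0.130445 + 0.64·0.0406997 = 0.073008.
P(1 | observation) = 0.0469602 / 0.073008 = 0.64322.

0.643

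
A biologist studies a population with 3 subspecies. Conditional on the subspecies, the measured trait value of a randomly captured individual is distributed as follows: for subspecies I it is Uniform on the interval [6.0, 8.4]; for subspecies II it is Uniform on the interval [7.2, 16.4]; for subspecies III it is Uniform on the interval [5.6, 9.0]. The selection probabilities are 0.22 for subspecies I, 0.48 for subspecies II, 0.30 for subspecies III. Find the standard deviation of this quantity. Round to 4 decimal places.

2.9885

Per component, I: μ=7.2, E[X²]=52.32; II: μ=11.8, E[X²]=146.293; III: μ=7.3, E[X²]=54.2533.
E[X] = 0.22·7.2 + 0.48·11.8 + 0.3·7.3 = 9.438.
E[X²] = 0.22·52.32 + 0.48·146.293 + 0.3·54.2533 = 98.0072.
Var(X) = E[X²] − (E[X])² = 98.0072 − 89.0758 = 8.93136.
SD(X) = √8.93136 = 2.98854.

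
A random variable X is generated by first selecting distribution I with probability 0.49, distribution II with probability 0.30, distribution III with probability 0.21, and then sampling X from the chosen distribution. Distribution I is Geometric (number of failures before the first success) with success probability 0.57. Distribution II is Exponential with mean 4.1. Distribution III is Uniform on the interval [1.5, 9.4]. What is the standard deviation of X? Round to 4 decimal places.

Per component, I: μ=0.754386, E[X²]=1.89258; II: μ=4.1, E[X²]=33.62; III: μ=5.45, E[X²]=34.9033.
E[X] = 0.49·0.754386 + 0.3·4.1 + 0.21·5.45 = 2.74415.
E[X²] = 0.49·1.89258 + 0.3·33.62 + 0.21·34.9033 = 18.3431.
Var(X) = E[X²] − (E[X])² = 18.3431 − 7.53035 = 10.8127.
SD(X) = √10.8127 = 3.28827.

3.2883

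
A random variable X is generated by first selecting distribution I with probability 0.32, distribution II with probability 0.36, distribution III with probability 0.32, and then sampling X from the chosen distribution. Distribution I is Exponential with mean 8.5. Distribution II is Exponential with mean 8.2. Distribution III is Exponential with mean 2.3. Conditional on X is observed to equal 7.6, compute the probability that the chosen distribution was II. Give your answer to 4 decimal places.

0.4587

Likelihoods f(7.6 | ·): I: 0.0481139; II: 0.0482691; III: 0.0159666.
Posterior ∝ prior × likelihood. Numerator for II: 0.36·0.0482691 = 0.0173769.
Normalizing constant: 0.32·0.0481139 + 0.36·0.0482691 + 0.32·0.0159666 = 0.0378826.
P(II | observation) = 0.0173769 / 0.0378826 = 0.458703.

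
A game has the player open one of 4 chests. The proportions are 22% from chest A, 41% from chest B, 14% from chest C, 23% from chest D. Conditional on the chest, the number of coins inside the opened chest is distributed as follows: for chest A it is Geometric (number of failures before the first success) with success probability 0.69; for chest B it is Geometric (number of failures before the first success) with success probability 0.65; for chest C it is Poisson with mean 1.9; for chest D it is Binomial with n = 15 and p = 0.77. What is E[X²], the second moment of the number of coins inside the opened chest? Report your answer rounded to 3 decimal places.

For each component E[X²] = Var + (mean)², giving A: 0.852972; B: 1.11834; C: 5.51; D: 136.059.
Overall E[X²] = 0.22·0.852972 + 0.41·1.11834 + 0.14·5.51 + 0.23·136.059 = 32.7111.

32.711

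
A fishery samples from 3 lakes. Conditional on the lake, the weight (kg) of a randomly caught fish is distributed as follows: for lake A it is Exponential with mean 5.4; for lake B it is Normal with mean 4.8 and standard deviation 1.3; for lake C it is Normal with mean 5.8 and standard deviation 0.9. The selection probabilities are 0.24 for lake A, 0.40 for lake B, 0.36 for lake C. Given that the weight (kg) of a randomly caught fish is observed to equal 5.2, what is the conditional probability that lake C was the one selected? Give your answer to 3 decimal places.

Likelihoods f(5.2 | ·): A: 0.0706963; B: 0.29269; C: 0.354942.
Posterior ∝ prior × likelihood. Numerator for C: 0.36·0.354942 = 0.127779.
Normalizing constant: 0.24·0.0706963 + 0.4·0.29269 + 0.36·0.354942 = 0.261822.
P(C | observation) = 0.127779 / 0.261822 = 0.488038.

0.488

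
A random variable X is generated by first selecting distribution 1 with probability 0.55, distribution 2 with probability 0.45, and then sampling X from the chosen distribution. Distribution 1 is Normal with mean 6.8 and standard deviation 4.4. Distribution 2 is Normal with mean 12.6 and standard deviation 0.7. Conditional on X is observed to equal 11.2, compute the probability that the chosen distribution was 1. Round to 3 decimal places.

0.466

Likelihoods f(11.2 | ·): 1: 0.0549933; 2: 0.07713.
Posterior ∝ prior × likelihood. Numerator for 1: 0.55·0.0549933 = 0.0302463.
Normalizing constant: 0.55·0.0549933 + 0.45·0.07713 = 0.0649548.
P(1 | observation) = 0.0302463 / 0.0649548 = 0.465652.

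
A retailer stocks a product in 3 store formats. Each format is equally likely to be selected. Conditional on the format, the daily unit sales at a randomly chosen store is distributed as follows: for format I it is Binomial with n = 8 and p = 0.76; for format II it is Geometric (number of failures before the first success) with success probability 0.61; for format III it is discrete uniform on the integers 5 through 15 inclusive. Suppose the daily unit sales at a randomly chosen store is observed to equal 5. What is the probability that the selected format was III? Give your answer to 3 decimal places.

Likelihoods P(X=5 | ·): I: 0.196286; II: 0.00550368; III: 0.0909091.
Posterior ∝ prior × likelihood. Numerator for III: 0.333333·0.0909091 = 0.030303.
Normalizing constant: 0.333333·0.196286 + 0.333333·0.00550368 + 0.333333·0.0909091 = 0.0975663.
P(III | observation) = 0.030303 / 0.0975663 = 0.310589.

0.311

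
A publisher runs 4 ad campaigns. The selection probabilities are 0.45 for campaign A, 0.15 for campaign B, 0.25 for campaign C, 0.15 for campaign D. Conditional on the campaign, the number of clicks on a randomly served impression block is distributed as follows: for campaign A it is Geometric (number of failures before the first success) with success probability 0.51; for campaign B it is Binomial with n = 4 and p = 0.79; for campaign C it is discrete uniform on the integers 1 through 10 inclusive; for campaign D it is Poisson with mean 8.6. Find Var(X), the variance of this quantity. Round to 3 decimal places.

12.115

Per component, A: μ=0.960784, E[X²]=2.807; B: μ=3.16, E[X²]=10.6492; C: μ=5.5, E[X²]=38.5; D: μ=8.6, E[X²]=82.56.
E[X] = 0.45·0.960784 + 0.15·3.16 + 0.25·5.5 + 0.15·8.6 = 3.57135.
E[X²] = 0.45·2.807 + 0.15·10.6492 + 0.25·38.5 + 0.15·82.56 = 24.8695.
Var(X) = E[X²] − (E[X])² = 24.8695 − 12.7546 = 12.115.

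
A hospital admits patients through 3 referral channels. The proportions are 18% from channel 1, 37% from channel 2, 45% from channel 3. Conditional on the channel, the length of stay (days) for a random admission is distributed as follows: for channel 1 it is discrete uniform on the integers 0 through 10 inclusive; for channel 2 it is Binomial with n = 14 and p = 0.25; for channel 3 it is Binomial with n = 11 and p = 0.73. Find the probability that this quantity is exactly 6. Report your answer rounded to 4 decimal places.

0.0887

Conditional on each channel, P(X = 6): 1: 0.0909091; 2: 0.0733982; 3: 0.100322.
By total probability, P(X = 6) = 0.18·0.0909091 + 0.37·0.0733982 + 0.45·0.100322 = 0.0886661.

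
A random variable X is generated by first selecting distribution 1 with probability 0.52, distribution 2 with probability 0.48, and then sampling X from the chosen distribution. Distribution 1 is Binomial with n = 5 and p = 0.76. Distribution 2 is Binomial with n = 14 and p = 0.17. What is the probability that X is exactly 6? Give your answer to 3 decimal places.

0.008

Conditional on each component, P(X = 6): 1: 0; 2: 0.0163258.
By total probability, P(X = 6) = 0.52·0 + 0.48·0.0163258 = 0.00783637.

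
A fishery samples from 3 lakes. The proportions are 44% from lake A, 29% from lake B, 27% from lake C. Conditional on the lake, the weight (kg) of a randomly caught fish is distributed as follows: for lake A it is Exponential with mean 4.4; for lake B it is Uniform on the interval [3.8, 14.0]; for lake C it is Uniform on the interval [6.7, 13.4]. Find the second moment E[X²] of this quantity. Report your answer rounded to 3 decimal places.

70.803

For each component E[X²] = Var + (mean)², giving A: 38.72; B: 87.88; C: 104.743.
Overall E[X²] = 0.44·38.72 + 0.29·87.88 + 0.27·104.743 = 70.8027.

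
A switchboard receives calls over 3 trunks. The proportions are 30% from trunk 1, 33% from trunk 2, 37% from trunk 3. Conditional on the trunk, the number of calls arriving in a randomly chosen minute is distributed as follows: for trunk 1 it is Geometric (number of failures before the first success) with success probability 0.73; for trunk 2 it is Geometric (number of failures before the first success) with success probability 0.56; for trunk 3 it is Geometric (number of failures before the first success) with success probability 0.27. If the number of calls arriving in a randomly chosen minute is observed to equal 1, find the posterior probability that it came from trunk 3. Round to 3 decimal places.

Likelihoods P(X=1 | ·): 1: 0.1971; 2: 0.2464; 3: 0.1971.
Posterior ∝ prior × likelihood. Numerator for 3: 0.37·0.1971 = 0.072927.
Normalizing constant: 0.3·0.1971 + 0.33·0.2464 + 0.37·0.1971 = 0.213369.
P(3 | observation) = 0.072927 / 0.213369 = 0.341788.

0.342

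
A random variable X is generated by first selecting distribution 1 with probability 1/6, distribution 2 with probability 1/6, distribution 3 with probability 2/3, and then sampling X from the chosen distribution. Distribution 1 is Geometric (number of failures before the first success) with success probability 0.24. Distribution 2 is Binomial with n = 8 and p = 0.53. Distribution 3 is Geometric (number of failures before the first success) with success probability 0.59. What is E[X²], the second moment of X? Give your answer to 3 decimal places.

8.306

For each component E[X²] = Var + (mean)², giving 1: 23.2222; 2: 19.9704; 3: 1.66073.
Overall E[X²] = 0.166667·23.2222 + 0.166667·19.9704 + 0.666667·1.66073 = 8.30592.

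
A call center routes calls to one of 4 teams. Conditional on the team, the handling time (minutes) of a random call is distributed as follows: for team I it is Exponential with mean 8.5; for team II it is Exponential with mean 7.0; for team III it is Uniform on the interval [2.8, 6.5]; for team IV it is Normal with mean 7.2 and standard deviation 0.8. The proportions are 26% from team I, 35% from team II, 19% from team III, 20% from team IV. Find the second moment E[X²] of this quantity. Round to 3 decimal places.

86.691

For each component E[X²] = Var + (mean)², giving I: 144.5; II: 98; III: 22.7633; IV: 52.48.
Overall E[X²] = 0.26·144.5 + 0.35·98 + 0.19·22.7633 + 0.2·52.48 = 86.691.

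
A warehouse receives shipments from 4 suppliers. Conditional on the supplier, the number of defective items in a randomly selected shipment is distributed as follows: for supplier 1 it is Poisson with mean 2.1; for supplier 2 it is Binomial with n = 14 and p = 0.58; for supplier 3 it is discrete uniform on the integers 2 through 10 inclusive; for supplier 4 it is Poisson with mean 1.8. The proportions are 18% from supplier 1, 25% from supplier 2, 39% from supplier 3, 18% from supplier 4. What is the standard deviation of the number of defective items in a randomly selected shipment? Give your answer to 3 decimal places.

3.214

Per component, 1: μ=2.1, E[X²]=6.51; 2: μ=8.12, E[X²]=69.3448; 3: μ=6, E[X²]=42.6667; 4: μ=1.8, E[X²]=5.04.
E[X] = 0.18·2.1 + 0.25·8.12 + 0.39·6 + 0.18·1.8 = 5.072.
E[X²] = 0.18·6.51 + 0.25·69.3448 + 0.39·42.6667 + 0.18·5.04 = 36.0552.
Var(X) = E[X²] − (E[X])² = 36.0552 − 25.7252 = 10.33.
SD(X) = √10.33 = 3.21403.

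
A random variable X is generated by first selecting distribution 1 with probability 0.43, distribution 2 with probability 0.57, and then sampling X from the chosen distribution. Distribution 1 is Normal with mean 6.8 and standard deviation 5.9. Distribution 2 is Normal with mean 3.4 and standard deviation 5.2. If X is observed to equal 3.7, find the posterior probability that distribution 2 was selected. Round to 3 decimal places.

Likelihoods f(3.7 | ·): 1: 0.0588993; 2: 0.0765921.
Posterior ∝ prior × likelihood. Numerator for 2: 0.57·0.0765921 = 0.0436575.
Normalizing constant: 0.43·0.0588993 + 0.57·0.0765921 = 0.0689842.
P(2 | observation) = 0.0436575 / 0.0689842 = 0.632862.

0.633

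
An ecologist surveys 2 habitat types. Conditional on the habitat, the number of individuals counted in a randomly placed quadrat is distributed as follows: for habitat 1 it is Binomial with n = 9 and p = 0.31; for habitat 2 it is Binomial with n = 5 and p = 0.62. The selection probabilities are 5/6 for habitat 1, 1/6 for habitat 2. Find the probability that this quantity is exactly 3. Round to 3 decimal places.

Conditional on each habitat, P(X = 3): 1: 0.270059; 2: 0.344146.
By total probability, P(X = 3) = 0.833333·0.270059 + 0.166667·0.344146 = 0.282407.

0.282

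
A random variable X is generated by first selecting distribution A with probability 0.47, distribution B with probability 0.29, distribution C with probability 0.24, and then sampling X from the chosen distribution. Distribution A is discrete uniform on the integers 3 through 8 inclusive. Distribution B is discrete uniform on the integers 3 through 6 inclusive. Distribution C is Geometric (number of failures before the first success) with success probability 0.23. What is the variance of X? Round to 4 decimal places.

Per component, A: μ=5.5, E[X²]=33.1667; B: μ=4.5, E[X²]=21.5; C: μ=3.34783, E[X²]=25.7637.
E[X] = 0.47·5.5 + 0.29·4.5 + 0.24·3.34783 = 4.69348.
E[X²] = 0.47·33.1667 + 0.29·21.5 + 0.24·25.7637 = 28.0066.
Var(X) = E[X²] − (E[X])² = 28.0066 − 22.0287 = 5.97788.

5.9779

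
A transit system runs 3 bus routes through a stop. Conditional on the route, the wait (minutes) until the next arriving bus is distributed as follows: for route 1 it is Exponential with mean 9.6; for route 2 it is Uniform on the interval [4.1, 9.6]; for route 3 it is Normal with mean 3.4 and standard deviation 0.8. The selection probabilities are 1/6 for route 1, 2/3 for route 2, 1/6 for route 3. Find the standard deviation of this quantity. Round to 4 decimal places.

Per component, 1: μ=9.6, E[X²]=184.32; 2: μ=6.85, E[X²]=49.4433; 3: μ=3.4, E[X²]=12.2.
E[X] = 0.166667·9.6 + 0.666667·6.85 + 0.166667·3.4 = 6.73333.
E[X²] = 0.166667·184.32 + 0.666667·49.4433 + 0.166667·12.2 = 65.7156.
Var(X) = E[X²] − (E[X])² = 65.7156 − 45.3378 = 20.3778.
SD(X) = √20.3778 = 4.51418.

4.5142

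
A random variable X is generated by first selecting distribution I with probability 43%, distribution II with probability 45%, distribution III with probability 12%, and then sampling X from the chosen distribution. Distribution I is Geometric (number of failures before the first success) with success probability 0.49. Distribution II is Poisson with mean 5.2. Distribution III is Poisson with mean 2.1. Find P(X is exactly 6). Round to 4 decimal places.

Conditional on each component, P(X = 6): I: 0.00862218; II: 0.15148; III: 0.014587.
By total probability, P(X = 6) = 0.43·0.00862218 + 0.45·0.15148 + 0.12·0.014587 = 0.0736241.

0.0736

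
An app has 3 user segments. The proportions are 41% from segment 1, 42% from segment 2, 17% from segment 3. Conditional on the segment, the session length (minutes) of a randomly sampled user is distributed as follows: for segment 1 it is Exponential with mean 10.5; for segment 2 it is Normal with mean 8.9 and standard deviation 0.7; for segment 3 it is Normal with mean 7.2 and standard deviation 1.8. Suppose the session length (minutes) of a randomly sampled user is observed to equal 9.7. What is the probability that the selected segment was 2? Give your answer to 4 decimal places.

0.8066

Likelihoods f(9.7 | ·): 1: 0.0378099; 2: 0.296614; 3: 0.0844808.
Posterior ∝ prior × likelihood. Numerator for 2: 0.42·0.296614 = 0.124578.
Normalizing constant: 0.41·0.0378099 + 0.42·0.296614 + 0.17·0.0844808 = 0.154442.
P(2 | observation) = 0.124578 / 0.154442 = 0.806634.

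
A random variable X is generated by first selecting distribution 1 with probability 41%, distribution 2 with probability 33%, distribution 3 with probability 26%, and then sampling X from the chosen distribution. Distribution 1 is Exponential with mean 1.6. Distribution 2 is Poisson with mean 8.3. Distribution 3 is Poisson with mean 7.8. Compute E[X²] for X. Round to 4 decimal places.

45.4183

For each component E[X²] = Var + (mean)², giving 1: 5.12; 2: 77.19; 3: 68.64.
Overall E[X²] = 0.41·5.12 + 0.33·77.19 + 0.26·68.64 = 45.4183.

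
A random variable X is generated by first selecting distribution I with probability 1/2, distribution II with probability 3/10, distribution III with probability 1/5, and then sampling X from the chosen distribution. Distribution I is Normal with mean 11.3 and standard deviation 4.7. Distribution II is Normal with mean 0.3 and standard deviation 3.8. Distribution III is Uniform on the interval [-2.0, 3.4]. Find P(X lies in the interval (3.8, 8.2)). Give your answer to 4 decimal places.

0.1477

Conditional on each component, P(3.8 < X < 8.2): I: 0.199491; II: 0.1597; III: 0.
By total probability, P(3.8 < X < 8.2) = 0.5·0.199491 + 0.3·0.1597 + 0.2·0 = 0.147655.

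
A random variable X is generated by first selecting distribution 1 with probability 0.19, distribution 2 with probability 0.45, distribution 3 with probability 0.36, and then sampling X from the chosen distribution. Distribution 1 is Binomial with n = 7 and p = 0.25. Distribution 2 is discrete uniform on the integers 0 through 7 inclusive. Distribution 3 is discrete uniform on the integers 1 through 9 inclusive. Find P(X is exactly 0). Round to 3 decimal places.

Conditional on each component, P(X = 0): 1: 0.133484; 2: 0.125; 3: 0.
By total probability, P(X = 0) = 0.19·0.133484 + 0.45·0.125 + 0.36·0 = 0.0816119.

0.082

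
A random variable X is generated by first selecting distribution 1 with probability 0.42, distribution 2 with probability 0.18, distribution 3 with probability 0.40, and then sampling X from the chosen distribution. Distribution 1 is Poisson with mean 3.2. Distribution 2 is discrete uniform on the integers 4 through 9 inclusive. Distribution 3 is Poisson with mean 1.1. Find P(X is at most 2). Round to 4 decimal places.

0.5197

Conditional on each component, P(X ≤ 2): 1: 0.379904; 2: 0; 3: 0.900416.
By total probability, P(X ≤ 2) = 0.42·0.379904 + 0.18·0 + 0.4·0.900416 = 0.519726.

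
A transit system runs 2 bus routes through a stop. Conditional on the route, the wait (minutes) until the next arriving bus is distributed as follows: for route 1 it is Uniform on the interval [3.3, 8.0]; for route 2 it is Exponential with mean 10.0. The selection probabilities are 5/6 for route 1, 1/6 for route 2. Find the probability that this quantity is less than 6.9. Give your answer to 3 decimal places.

0.721

Conditional on each route, P(X < 6.9): 1: 0.765957; 2: 0.498424.
By total probability, P(X < 6.9) = 0.833333·0.765957 + 0.166667·0.498424 = 0.721369.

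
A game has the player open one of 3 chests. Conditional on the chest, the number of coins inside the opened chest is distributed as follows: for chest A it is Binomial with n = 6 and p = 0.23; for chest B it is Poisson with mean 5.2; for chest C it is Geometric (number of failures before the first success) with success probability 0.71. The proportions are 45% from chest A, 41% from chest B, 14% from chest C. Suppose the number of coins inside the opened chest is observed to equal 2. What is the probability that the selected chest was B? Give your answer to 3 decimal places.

0.186

Likelihoods P(X=2 | ·): A: 0.278939; B: 0.074584; C: 0.059711.
Posterior ∝ prior × likelihood. Numerator for B: 0.41·0.074584 = 0.0305794.
Normalizing constant: 0.45·0.278939 + 0.41·0.074584 + 0.14·0.059711 = 0.164462.
P(B | observation) = 0.0305794 / 0.164462 = 0.185936.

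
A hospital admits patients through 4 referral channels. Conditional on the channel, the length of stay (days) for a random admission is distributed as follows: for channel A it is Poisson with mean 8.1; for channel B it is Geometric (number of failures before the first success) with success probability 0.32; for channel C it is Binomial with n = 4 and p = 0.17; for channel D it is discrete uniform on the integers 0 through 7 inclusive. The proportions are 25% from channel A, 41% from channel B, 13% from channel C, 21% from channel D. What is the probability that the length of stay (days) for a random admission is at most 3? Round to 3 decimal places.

0.567

Conditional on each channel, P(X ≤ 3): A: 0.0396053; B: 0.786186; C: 0.999165; D: 0.5.
By total probability, P(X ≤ 3) = 0.25·0.0396053 + 0.41·0.786186 + 0.13·0.999165 + 0.21·0.5 = 0.567129.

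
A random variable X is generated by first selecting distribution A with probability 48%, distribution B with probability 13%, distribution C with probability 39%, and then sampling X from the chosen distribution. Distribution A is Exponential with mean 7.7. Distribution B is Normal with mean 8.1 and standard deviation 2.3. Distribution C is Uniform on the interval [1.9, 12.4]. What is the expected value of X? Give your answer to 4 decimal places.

7.5375

Component means — A: 7.7; B: 8.1; C: 7.15.
E[X] = 0.48·7.7 + 0.13·8.1 + 0.39·7.15 = 7.5375.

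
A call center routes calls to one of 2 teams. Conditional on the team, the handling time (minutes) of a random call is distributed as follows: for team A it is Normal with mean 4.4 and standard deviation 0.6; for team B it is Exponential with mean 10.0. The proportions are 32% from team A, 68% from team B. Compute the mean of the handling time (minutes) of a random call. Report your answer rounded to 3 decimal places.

8.208

Component means — A: 4.4; B: 10.
E[X] = 0.32·4.4 + 0.68·10 = 8.208.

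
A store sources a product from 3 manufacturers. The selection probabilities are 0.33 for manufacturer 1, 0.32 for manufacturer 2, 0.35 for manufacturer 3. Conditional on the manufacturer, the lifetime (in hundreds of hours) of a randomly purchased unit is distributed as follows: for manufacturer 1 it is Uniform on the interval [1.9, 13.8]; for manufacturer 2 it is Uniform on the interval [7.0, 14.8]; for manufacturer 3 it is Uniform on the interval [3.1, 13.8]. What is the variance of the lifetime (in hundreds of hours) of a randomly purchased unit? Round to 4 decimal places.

10.5522

Per component, 1: μ=7.85, E[X²]=73.4233; 2: μ=10.9, E[X²]=123.88; 3: μ=8.45, E[X²]=80.9433.
E[X] = 0.33·7.85 + 0.32·10.9 + 0.35·8.45 = 9.036.
E[X²] = 0.33·73.4233 + 0.32·123.88 + 0.35·80.9433 = 92.2015.
Var(X) = E[X²] − (E[X])² = 92.2015 − 81.6493 = 10.5522.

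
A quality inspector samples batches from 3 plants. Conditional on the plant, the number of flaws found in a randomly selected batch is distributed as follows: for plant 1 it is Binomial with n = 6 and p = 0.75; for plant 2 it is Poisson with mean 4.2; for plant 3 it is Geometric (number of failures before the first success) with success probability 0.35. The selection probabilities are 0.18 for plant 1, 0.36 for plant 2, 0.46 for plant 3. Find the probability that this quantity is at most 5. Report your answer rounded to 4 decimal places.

Conditional on each plant, P(X ≤ 5): 1: 0.822021; 2: 0.753143; 3: 0.924581.
By total probability, P(X ≤ 5) = 0.18·0.822021 + 0.36·0.753143 + 0.46·0.924581 = 0.844403.

0.8444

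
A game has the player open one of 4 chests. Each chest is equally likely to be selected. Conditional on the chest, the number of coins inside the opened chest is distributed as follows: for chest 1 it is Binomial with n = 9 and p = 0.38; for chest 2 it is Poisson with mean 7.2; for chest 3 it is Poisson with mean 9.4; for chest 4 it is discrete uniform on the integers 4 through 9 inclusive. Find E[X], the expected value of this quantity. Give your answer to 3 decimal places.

Component means — 1: 3.42; 2: 7.2; 3: 9.4; 4: 6.5.
E[X] = 0.25·3.42 + 0.25·7.2 + 0.25·9.4 + 0.25·6.5 = 6.63.

6.630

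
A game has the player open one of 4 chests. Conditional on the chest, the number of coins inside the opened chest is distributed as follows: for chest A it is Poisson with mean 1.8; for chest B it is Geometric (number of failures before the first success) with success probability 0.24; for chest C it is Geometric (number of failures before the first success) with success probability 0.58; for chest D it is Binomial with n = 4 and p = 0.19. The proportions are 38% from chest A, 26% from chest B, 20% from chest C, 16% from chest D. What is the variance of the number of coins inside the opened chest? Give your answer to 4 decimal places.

Per component, A: μ=1.8, E[X²]=5.04; B: μ=3.16667, E[X²]=23.2222; C: μ=0.724138, E[X²]=1.77289; D: μ=0.76, E[X²]=1.1932.
E[X] = 0.38·1.8 + 0.26·3.16667 + 0.2·0.724138 + 0.16·0.76 = 1.77376.
E[X²] = 0.38·5.04 + 0.26·23.2222 + 0.2·1.77289 + 0.16·1.1932 = 8.49847.
Var(X) = E[X²] − (E[X])² = 8.49847 − 3.14623 = 5.35224.

5.3522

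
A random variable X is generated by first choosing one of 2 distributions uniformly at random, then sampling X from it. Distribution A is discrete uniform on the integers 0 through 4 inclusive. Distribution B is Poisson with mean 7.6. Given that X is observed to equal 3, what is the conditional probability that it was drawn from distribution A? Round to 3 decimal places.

0.845

Likelihoods P(X=3 | ·): A: 0.2; B: 0.0366144.
Posterior ∝ prior × likelihood. Numerator for A: 0.5·0.2 = 0.1.
Normalizing constant: 0.5·0.2 + 0.5·0.0366144 = 0.118307.
P(A | observation) = 0.1 / 0.118307 = 0.845257.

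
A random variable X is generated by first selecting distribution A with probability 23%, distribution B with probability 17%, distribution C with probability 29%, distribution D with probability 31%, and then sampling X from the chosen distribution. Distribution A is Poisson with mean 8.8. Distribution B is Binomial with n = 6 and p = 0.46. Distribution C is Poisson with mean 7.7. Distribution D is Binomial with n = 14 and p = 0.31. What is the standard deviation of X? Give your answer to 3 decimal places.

3.273

Per component, A: μ=8.8, E[X²]=86.24; B: μ=2.76, E[X²]=9.108; C: μ=7.7, E[X²]=66.99; D: μ=4.34, E[X²]=21.8302.
E[X] = 0.23·8.8 + 0.17·2.76 + 0.29·7.7 + 0.31·4.34 = 6.0716.
E[X²] = 0.23·86.24 + 0.17·9.108 + 0.29·66.99 + 0.31·21.8302 = 47.578.
Var(X) = E[X²] − (E[X])² = 47.578 − 36.8643 = 10.7137.
SD(X) = √10.7137 = 3.27318.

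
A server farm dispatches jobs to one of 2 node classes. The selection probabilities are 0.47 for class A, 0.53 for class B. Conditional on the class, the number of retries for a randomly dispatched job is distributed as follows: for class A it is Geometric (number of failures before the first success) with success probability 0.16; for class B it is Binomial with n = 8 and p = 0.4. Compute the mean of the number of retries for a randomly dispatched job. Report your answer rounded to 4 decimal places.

Component means — A: 5.25; B: 3.2.
E[X] = 0.47·5.25 + 0.53·3.2 = 4.1635.

4.1635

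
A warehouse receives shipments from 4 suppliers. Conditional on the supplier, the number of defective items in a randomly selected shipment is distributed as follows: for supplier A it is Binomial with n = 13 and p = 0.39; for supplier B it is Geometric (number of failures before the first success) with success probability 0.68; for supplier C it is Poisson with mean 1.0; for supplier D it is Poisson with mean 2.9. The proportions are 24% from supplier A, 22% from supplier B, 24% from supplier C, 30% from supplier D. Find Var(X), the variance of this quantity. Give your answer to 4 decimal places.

Per component, A: μ=5.07, E[X²]=28.7976; B: μ=0.470588, E[X²]=0.913495; C: μ=1, E[X²]=2; D: μ=2.9, E[X²]=11.31.
E[X] = 0.24·5.07 + 0.22·0.470588 + 0.24·1 + 0.3·2.9 = 2.43033.
E[X²] = 0.24·28.7976 + 0.22·0.913495 + 0.24·2 + 0.3·11.31 = 10.9854.
Var(X) = E[X²] − (E[X])² = 10.9854 − 5.9065 = 5.07889.

5.0789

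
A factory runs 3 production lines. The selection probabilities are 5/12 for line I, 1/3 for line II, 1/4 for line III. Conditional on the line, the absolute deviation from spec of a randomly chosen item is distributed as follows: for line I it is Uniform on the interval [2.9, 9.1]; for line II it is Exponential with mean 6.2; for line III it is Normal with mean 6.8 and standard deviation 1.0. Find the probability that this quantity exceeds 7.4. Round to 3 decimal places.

0.284

Conditional on each line, P(X > 7.4): I: 0.274194; II: 0.303144; III: 0.274253.
By total probability, P(X > 7.4) = 0.416667·0.274194 + 0.333333·0.303144 + 0.25·0.274253 = 0.283858.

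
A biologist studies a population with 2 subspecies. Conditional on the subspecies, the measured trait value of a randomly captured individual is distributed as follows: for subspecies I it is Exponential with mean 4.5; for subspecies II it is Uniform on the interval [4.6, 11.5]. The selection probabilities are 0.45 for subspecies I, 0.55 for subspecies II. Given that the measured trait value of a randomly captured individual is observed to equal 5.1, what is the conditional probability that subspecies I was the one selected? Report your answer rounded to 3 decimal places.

Likelihoods f(5.1 | ·): I: 0.0715463; II: 0.144928.
Posterior ∝ prior × likelihood. Numerator for I: 0.45·0.0715463 = 0.0321958.
Normalizing constant: 0.45·0.0715463 + 0.55·0.144928 = 0.111906.
P(I | observation) = 0.0321958 / 0.111906 = 0.287704.

0.288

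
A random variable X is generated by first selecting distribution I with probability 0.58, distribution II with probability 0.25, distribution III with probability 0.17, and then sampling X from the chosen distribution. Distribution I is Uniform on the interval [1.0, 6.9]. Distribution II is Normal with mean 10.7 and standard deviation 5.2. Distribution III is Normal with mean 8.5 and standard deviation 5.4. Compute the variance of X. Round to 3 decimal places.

Per component, I: μ=3.95, E[X²]=18.5033; II: μ=10.7, E[X²]=141.53; III: μ=8.5, E[X²]=101.41.
E[X] = 0.58·3.95 + 0.25·10.7 + 0.17·8.5 = 6.411.
E[X²] = 0.58·18.5033 + 0.25·141.53 + 0.17·101.41 = 63.3541.
Var(X) = E[X²] − (E[X])² = 63.3541 − 41.1009 = 22.2532.

22.253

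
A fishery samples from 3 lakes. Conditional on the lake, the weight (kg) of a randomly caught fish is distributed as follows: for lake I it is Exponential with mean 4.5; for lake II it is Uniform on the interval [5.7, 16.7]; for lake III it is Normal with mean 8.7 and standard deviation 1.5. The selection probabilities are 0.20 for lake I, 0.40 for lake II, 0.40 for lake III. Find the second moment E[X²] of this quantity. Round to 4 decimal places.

For each component E[X²] = Var + (mean)², giving I: 40.5; II: 135.523; III: 77.94.
Overall E[X²] = 0.2·40.5 + 0.4·135.523 + 0.4·77.94 = 93.4853.

93.4853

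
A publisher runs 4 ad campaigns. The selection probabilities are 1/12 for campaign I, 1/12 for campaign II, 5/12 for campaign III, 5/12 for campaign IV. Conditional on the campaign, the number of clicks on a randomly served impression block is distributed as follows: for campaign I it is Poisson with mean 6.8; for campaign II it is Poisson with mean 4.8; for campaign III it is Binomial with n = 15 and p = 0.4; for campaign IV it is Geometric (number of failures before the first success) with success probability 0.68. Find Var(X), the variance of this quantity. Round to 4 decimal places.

10.2049

Per component, I: μ=6.8, E[X²]=53.04; II: μ=4.8, E[X²]=27.84; III: μ=6, E[X²]=39.6; IV: μ=0.470588, E[X²]=0.913495.
E[X] = 0.0833333·6.8 + 0.0833333·4.8 + 0.416667·6 + 0.416667·0.470588 = 3.66275.
E[X²] = 0.0833333·53.04 + 0.0833333·27.84 + 0.416667·39.6 + 0.416667·0.913495 = 23.6206.
Var(X) = E[X²] − (E[X])² = 23.6206 − 13.4157 = 10.2049.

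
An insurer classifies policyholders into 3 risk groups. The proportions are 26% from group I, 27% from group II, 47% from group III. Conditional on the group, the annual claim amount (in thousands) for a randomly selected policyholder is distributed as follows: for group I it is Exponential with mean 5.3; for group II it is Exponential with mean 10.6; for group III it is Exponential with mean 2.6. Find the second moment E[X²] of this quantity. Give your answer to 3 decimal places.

For each component E[X²] = Var + (mean)², giving I: 56.18; II: 224.72; III: 13.52.
Overall E[X²] = 0.26·56.18 + 0.27·224.72 + 0.47·13.52 = 81.6356.

81.636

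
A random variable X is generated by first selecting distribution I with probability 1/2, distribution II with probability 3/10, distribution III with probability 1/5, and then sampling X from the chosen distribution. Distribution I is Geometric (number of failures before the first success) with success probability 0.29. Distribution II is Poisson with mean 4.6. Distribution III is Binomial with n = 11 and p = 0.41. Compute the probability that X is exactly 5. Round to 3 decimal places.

0.123

Conditional on each component, P(X = 5): I: 0.0523227; II: 0.172526; III: 0.225774.
By total probability, P(X = 5) = 0.5·0.0523227 + 0.3·0.172526 + 0.2·0.225774 = 0.123074.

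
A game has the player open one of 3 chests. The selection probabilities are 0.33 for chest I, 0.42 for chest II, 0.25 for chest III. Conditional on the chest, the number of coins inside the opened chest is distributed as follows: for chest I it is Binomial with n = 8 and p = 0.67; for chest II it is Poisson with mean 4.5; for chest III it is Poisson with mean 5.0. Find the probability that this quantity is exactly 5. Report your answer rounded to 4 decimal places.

0.2053

Conditional on each chest, P(X = 5): I: 0.271709; II: 0.170827; III: 0.175467.
By total probability, P(X = 5) = 0.33·0.271709 + 0.42·0.170827 + 0.25·0.175467 = 0.205278.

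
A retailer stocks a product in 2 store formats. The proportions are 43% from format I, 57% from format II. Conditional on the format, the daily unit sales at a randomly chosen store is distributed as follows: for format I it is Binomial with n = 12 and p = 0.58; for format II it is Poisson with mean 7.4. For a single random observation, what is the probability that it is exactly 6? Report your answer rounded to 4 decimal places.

Conditional on each format, P(X = 6): I: 0.193079; II: 0.139405.
By total probability, P(X = 6) = 0.43·0.193079 + 0.57·0.139405 = 0.162485.

0.1625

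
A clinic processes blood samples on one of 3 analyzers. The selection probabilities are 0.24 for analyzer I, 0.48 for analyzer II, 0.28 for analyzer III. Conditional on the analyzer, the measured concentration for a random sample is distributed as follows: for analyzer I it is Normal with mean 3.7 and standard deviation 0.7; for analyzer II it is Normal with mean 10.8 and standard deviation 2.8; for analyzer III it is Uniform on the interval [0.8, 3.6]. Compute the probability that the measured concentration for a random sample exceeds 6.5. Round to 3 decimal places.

Conditional on each analyzer, P(X > 6.5): I: 3.16712e-05; II: 0.937696; III: 0.
By total probability, P(X > 6.5) = 0.24·3.16712e-05 + 0.48·0.937696 + 0.28·0 = 0.450102.

0.450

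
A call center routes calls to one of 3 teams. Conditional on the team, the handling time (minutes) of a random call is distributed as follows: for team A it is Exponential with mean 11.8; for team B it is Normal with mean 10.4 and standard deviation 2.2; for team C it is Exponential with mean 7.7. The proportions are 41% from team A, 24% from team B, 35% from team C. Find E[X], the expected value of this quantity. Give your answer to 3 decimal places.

Component means — A: 11.8; B: 10.4; C: 7.7.
E[X] = 0.41·11.8 + 0.24·10.4 + 0.35·7.7 = 10.029.

10.029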